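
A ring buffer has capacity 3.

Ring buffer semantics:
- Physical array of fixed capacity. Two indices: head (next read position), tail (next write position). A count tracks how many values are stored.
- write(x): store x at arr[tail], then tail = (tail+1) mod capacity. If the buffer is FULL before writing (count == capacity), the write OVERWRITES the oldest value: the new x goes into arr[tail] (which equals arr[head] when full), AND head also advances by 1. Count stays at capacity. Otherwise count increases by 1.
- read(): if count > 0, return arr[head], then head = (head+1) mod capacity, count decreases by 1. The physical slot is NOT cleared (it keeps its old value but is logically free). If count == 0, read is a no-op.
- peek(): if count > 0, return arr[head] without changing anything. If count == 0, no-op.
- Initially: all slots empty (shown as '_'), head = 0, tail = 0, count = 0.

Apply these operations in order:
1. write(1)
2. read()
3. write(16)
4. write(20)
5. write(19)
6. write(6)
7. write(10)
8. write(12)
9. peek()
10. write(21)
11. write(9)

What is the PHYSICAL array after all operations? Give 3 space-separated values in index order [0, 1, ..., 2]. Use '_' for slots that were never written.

After op 1 (write(1)): arr=[1 _ _] head=0 tail=1 count=1
After op 2 (read()): arr=[1 _ _] head=1 tail=1 count=0
After op 3 (write(16)): arr=[1 16 _] head=1 tail=2 count=1
After op 4 (write(20)): arr=[1 16 20] head=1 tail=0 count=2
After op 5 (write(19)): arr=[19 16 20] head=1 tail=1 count=3
After op 6 (write(6)): arr=[19 6 20] head=2 tail=2 count=3
After op 7 (write(10)): arr=[19 6 10] head=0 tail=0 count=3
After op 8 (write(12)): arr=[12 6 10] head=1 tail=1 count=3
After op 9 (peek()): arr=[12 6 10] head=1 tail=1 count=3
After op 10 (write(21)): arr=[12 21 10] head=2 tail=2 count=3
After op 11 (write(9)): arr=[12 21 9] head=0 tail=0 count=3

Answer: 12 21 9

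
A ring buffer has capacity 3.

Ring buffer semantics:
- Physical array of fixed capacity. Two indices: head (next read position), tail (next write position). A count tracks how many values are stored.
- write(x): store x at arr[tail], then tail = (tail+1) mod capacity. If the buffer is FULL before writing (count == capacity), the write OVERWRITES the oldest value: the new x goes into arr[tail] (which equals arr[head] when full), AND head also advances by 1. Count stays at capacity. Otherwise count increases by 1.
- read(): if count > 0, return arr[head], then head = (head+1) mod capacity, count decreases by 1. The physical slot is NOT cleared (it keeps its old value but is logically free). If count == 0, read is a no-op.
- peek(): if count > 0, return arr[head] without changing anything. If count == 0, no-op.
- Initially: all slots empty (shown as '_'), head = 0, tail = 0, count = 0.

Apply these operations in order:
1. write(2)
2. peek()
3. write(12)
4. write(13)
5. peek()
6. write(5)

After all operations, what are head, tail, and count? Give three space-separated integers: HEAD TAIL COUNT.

Answer: 1 1 3

Derivation:
After op 1 (write(2)): arr=[2 _ _] head=0 tail=1 count=1
After op 2 (peek()): arr=[2 _ _] head=0 tail=1 count=1
After op 3 (write(12)): arr=[2 12 _] head=0 tail=2 count=2
After op 4 (write(13)): arr=[2 12 13] head=0 tail=0 count=3
After op 5 (peek()): arr=[2 12 13] head=0 tail=0 count=3
After op 6 (write(5)): arr=[5 12 13] head=1 tail=1 count=3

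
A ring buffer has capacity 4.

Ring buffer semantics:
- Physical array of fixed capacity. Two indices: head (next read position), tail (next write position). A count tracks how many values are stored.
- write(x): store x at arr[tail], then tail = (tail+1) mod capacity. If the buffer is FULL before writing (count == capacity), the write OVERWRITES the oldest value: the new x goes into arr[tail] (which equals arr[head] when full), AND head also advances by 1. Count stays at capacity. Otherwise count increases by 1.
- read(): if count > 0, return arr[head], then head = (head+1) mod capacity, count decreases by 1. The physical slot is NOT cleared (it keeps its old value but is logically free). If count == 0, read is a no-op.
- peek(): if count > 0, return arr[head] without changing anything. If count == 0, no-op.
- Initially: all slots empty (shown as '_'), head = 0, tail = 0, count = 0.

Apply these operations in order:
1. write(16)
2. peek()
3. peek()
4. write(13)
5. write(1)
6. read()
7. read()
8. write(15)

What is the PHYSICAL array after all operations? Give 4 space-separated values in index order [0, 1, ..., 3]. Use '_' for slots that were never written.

Answer: 16 13 1 15

Derivation:
After op 1 (write(16)): arr=[16 _ _ _] head=0 tail=1 count=1
After op 2 (peek()): arr=[16 _ _ _] head=0 tail=1 count=1
After op 3 (peek()): arr=[16 _ _ _] head=0 tail=1 count=1
After op 4 (write(13)): arr=[16 13 _ _] head=0 tail=2 count=2
After op 5 (write(1)): arr=[16 13 1 _] head=0 tail=3 count=3
After op 6 (read()): arr=[16 13 1 _] head=1 tail=3 count=2
After op 7 (read()): arr=[16 13 1 _] head=2 tail=3 count=1
After op 8 (write(15)): arr=[16 13 1 15] head=2 tail=0 count=2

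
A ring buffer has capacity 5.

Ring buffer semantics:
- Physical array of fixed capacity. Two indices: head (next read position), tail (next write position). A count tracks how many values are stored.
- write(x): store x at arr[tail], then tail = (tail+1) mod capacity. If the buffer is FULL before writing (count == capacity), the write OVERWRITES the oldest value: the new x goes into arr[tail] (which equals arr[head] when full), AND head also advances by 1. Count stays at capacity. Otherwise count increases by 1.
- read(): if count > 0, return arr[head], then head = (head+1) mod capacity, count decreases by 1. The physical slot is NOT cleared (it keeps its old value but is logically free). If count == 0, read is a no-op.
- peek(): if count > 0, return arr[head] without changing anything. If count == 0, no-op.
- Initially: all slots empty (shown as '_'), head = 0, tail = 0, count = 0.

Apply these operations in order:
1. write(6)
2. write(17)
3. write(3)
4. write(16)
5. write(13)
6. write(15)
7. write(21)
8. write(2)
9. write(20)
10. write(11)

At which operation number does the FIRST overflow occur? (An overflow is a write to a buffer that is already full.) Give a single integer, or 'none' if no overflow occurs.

Answer: 6

Derivation:
After op 1 (write(6)): arr=[6 _ _ _ _] head=0 tail=1 count=1
After op 2 (write(17)): arr=[6 17 _ _ _] head=0 tail=2 count=2
After op 3 (write(3)): arr=[6 17 3 _ _] head=0 tail=3 count=3
After op 4 (write(16)): arr=[6 17 3 16 _] head=0 tail=4 count=4
After op 5 (write(13)): arr=[6 17 3 16 13] head=0 tail=0 count=5
After op 6 (write(15)): arr=[15 17 3 16 13] head=1 tail=1 count=5
After op 7 (write(21)): arr=[15 21 3 16 13] head=2 tail=2 count=5
After op 8 (write(2)): arr=[15 21 2 16 13] head=3 tail=3 count=5
After op 9 (write(20)): arr=[15 21 2 20 13] head=4 tail=4 count=5
After op 10 (write(11)): arr=[15 21 2 20 11] head=0 tail=0 count=5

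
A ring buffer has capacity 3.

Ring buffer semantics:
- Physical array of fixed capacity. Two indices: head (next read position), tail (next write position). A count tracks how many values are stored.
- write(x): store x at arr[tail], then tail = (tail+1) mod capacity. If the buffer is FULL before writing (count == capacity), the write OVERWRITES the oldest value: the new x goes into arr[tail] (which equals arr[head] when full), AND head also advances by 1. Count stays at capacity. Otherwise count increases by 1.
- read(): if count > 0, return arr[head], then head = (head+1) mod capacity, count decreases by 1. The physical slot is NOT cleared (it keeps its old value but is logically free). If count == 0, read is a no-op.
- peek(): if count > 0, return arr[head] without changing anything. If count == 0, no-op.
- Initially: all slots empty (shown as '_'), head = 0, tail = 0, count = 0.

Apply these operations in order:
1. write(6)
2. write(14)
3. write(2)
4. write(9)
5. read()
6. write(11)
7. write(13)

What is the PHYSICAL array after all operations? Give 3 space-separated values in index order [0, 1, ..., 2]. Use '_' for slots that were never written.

Answer: 9 11 13

Derivation:
After op 1 (write(6)): arr=[6 _ _] head=0 tail=1 count=1
After op 2 (write(14)): arr=[6 14 _] head=0 tail=2 count=2
After op 3 (write(2)): arr=[6 14 2] head=0 tail=0 count=3
After op 4 (write(9)): arr=[9 14 2] head=1 tail=1 count=3
After op 5 (read()): arr=[9 14 2] head=2 tail=1 count=2
After op 6 (write(11)): arr=[9 11 2] head=2 tail=2 count=3
After op 7 (write(13)): arr=[9 11 13] head=0 tail=0 count=3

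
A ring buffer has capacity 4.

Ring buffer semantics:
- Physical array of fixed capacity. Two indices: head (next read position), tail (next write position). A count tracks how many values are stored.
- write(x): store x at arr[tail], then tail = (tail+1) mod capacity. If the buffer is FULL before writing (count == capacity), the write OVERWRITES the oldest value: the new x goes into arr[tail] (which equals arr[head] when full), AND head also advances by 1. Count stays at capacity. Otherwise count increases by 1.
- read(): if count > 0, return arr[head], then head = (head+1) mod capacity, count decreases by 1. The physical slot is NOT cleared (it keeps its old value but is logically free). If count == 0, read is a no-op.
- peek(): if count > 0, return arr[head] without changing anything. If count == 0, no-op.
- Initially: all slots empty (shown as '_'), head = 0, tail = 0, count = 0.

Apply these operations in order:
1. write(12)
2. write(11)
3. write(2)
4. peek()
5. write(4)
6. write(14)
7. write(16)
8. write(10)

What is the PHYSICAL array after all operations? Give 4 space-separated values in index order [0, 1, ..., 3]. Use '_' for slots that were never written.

Answer: 14 16 10 4

Derivation:
After op 1 (write(12)): arr=[12 _ _ _] head=0 tail=1 count=1
After op 2 (write(11)): arr=[12 11 _ _] head=0 tail=2 count=2
After op 3 (write(2)): arr=[12 11 2 _] head=0 tail=3 count=3
After op 4 (peek()): arr=[12 11 2 _] head=0 tail=3 count=3
After op 5 (write(4)): arr=[12 11 2 4] head=0 tail=0 count=4
After op 6 (write(14)): arr=[14 11 2 4] head=1 tail=1 count=4
After op 7 (write(16)): arr=[14 16 2 4] head=2 tail=2 count=4
After op 8 (write(10)): arr=[14 16 10 4] head=3 tail=3 count=4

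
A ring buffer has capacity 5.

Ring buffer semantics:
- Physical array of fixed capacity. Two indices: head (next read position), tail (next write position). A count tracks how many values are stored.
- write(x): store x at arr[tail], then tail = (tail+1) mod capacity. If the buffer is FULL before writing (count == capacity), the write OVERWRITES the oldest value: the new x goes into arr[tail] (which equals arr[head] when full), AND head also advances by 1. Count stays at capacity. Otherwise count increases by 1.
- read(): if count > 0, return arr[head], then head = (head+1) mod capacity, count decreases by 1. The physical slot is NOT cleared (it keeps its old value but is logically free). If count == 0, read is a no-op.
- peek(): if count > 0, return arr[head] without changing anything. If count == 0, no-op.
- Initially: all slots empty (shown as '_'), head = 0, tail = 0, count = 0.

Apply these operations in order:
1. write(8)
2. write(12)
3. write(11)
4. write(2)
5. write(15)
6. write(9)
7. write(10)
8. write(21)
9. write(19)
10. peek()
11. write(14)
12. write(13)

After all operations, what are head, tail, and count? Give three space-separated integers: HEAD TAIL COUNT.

After op 1 (write(8)): arr=[8 _ _ _ _] head=0 tail=1 count=1
After op 2 (write(12)): arr=[8 12 _ _ _] head=0 tail=2 count=2
After op 3 (write(11)): arr=[8 12 11 _ _] head=0 tail=3 count=3
After op 4 (write(2)): arr=[8 12 11 2 _] head=0 tail=4 count=4
After op 5 (write(15)): arr=[8 12 11 2 15] head=0 tail=0 count=5
After op 6 (write(9)): arr=[9 12 11 2 15] head=1 tail=1 count=5
After op 7 (write(10)): arr=[9 10 11 2 15] head=2 tail=2 count=5
After op 8 (write(21)): arr=[9 10 21 2 15] head=3 tail=3 count=5
After op 9 (write(19)): arr=[9 10 21 19 15] head=4 tail=4 count=5
After op 10 (peek()): arr=[9 10 21 19 15] head=4 tail=4 count=5
After op 11 (write(14)): arr=[9 10 21 19 14] head=0 tail=0 count=5
After op 12 (write(13)): arr=[13 10 21 19 14] head=1 tail=1 count=5

Answer: 1 1 5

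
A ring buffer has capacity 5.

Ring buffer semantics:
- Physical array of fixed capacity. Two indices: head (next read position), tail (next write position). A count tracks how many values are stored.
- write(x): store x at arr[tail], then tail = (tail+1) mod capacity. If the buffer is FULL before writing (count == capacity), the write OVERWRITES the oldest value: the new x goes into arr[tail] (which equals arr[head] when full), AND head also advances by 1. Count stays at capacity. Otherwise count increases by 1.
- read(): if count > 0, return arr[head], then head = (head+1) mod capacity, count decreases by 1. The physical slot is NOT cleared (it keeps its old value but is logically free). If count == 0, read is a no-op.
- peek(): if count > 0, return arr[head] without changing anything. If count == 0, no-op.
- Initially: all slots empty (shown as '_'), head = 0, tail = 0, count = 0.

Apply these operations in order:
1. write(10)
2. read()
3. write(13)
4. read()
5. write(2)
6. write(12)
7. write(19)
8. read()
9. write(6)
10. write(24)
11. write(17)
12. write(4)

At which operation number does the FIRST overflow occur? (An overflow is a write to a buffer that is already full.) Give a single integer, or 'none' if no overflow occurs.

After op 1 (write(10)): arr=[10 _ _ _ _] head=0 tail=1 count=1
After op 2 (read()): arr=[10 _ _ _ _] head=1 tail=1 count=0
After op 3 (write(13)): arr=[10 13 _ _ _] head=1 tail=2 count=1
After op 4 (read()): arr=[10 13 _ _ _] head=2 tail=2 count=0
After op 5 (write(2)): arr=[10 13 2 _ _] head=2 tail=3 count=1
After op 6 (write(12)): arr=[10 13 2 12 _] head=2 tail=4 count=2
After op 7 (write(19)): arr=[10 13 2 12 19] head=2 tail=0 count=3
After op 8 (read()): arr=[10 13 2 12 19] head=3 tail=0 count=2
After op 9 (write(6)): arr=[6 13 2 12 19] head=3 tail=1 count=3
After op 10 (write(24)): arr=[6 24 2 12 19] head=3 tail=2 count=4
After op 11 (write(17)): arr=[6 24 17 12 19] head=3 tail=3 count=5
After op 12 (write(4)): arr=[6 24 17 4 19] head=4 tail=4 count=5

Answer: 12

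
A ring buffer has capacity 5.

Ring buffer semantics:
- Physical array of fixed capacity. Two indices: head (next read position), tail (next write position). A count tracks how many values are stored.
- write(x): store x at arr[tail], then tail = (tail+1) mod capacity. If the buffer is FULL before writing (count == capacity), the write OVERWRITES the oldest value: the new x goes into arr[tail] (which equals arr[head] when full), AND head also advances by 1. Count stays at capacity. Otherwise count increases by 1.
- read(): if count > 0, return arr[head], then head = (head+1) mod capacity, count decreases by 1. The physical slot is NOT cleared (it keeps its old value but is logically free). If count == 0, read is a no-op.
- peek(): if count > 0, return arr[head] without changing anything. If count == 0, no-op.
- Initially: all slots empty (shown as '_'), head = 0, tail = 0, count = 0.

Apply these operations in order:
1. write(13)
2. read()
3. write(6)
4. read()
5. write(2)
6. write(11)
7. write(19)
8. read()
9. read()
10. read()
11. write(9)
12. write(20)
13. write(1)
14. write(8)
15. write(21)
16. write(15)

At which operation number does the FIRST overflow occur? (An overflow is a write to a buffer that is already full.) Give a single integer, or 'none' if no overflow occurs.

Answer: 16

Derivation:
After op 1 (write(13)): arr=[13 _ _ _ _] head=0 tail=1 count=1
After op 2 (read()): arr=[13 _ _ _ _] head=1 tail=1 count=0
After op 3 (write(6)): arr=[13 6 _ _ _] head=1 tail=2 count=1
After op 4 (read()): arr=[13 6 _ _ _] head=2 tail=2 count=0
After op 5 (write(2)): arr=[13 6 2 _ _] head=2 tail=3 count=1
After op 6 (write(11)): arr=[13 6 2 11 _] head=2 tail=4 count=2
After op 7 (write(19)): arr=[13 6 2 11 19] head=2 tail=0 count=3
After op 8 (read()): arr=[13 6 2 11 19] head=3 tail=0 count=2
After op 9 (read()): arr=[13 6 2 11 19] head=4 tail=0 count=1
After op 10 (read()): arr=[13 6 2 11 19] head=0 tail=0 count=0
After op 11 (write(9)): arr=[9 6 2 11 19] head=0 tail=1 count=1
After op 12 (write(20)): arr=[9 20 2 11 19] head=0 tail=2 count=2
After op 13 (write(1)): arr=[9 20 1 11 19] head=0 tail=3 count=3
After op 14 (write(8)): arr=[9 20 1 8 19] head=0 tail=4 count=4
After op 15 (write(21)): arr=[9 20 1 8 21] head=0 tail=0 count=5
After op 16 (write(15)): arr=[15 20 1 8 21] head=1 tail=1 count=5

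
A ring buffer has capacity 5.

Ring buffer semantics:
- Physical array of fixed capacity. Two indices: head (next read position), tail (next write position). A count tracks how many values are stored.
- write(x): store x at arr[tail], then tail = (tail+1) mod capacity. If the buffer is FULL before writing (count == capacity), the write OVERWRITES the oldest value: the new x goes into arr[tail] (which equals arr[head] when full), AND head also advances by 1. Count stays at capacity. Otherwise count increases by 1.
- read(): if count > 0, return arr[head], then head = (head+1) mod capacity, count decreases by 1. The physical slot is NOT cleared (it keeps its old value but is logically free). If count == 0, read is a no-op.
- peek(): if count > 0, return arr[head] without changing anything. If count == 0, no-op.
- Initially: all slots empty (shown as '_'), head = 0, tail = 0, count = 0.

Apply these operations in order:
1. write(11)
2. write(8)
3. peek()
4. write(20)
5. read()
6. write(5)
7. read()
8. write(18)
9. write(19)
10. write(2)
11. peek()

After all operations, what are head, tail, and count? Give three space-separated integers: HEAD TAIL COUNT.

Answer: 2 2 5

Derivation:
After op 1 (write(11)): arr=[11 _ _ _ _] head=0 tail=1 count=1
After op 2 (write(8)): arr=[11 8 _ _ _] head=0 tail=2 count=2
After op 3 (peek()): arr=[11 8 _ _ _] head=0 tail=2 count=2
After op 4 (write(20)): arr=[11 8 20 _ _] head=0 tail=3 count=3
After op 5 (read()): arr=[11 8 20 _ _] head=1 tail=3 count=2
After op 6 (write(5)): arr=[11 8 20 5 _] head=1 tail=4 count=3
After op 7 (read()): arr=[11 8 20 5 _] head=2 tail=4 count=2
After op 8 (write(18)): arr=[11 8 20 5 18] head=2 tail=0 count=3
After op 9 (write(19)): arr=[19 8 20 5 18] head=2 tail=1 count=4
After op 10 (write(2)): arr=[19 2 20 5 18] head=2 tail=2 count=5
After op 11 (peek()): arr=[19 2 20 5 18] head=2 tail=2 count=5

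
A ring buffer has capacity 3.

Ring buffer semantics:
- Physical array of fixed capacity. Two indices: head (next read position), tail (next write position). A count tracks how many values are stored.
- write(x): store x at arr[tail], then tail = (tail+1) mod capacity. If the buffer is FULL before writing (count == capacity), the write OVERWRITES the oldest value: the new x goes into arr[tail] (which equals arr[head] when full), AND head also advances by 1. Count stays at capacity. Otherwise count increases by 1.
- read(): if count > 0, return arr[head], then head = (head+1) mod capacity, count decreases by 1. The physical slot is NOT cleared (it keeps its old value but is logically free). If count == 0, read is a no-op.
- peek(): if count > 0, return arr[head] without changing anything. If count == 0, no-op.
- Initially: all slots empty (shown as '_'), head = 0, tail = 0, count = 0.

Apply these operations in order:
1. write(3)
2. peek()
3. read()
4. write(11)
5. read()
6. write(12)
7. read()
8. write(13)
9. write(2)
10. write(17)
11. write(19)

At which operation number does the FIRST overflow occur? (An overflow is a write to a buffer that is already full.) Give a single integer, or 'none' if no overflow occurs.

After op 1 (write(3)): arr=[3 _ _] head=0 tail=1 count=1
After op 2 (peek()): arr=[3 _ _] head=0 tail=1 count=1
After op 3 (read()): arr=[3 _ _] head=1 tail=1 count=0
After op 4 (write(11)): arr=[3 11 _] head=1 tail=2 count=1
After op 5 (read()): arr=[3 11 _] head=2 tail=2 count=0
After op 6 (write(12)): arr=[3 11 12] head=2 tail=0 count=1
After op 7 (read()): arr=[3 11 12] head=0 tail=0 count=0
After op 8 (write(13)): arr=[13 11 12] head=0 tail=1 count=1
After op 9 (write(2)): arr=[13 2 12] head=0 tail=2 count=2
After op 10 (write(17)): arr=[13 2 17] head=0 tail=0 count=3
After op 11 (write(19)): arr=[19 2 17] head=1 tail=1 count=3

Answer: 11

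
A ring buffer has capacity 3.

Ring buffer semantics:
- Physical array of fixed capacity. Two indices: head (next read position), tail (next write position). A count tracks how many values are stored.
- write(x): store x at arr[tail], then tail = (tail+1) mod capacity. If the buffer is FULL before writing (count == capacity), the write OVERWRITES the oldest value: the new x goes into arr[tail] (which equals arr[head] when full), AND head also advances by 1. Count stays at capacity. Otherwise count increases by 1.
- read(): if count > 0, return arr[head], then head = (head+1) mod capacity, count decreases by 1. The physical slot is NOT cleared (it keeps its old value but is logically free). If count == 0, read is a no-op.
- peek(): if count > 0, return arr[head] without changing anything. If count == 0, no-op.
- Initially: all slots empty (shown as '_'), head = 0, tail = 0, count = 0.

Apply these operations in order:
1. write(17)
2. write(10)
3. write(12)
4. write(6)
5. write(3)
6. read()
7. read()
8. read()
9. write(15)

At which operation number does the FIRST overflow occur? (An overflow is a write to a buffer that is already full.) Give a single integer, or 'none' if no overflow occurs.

After op 1 (write(17)): arr=[17 _ _] head=0 tail=1 count=1
After op 2 (write(10)): arr=[17 10 _] head=0 tail=2 count=2
After op 3 (write(12)): arr=[17 10 12] head=0 tail=0 count=3
After op 4 (write(6)): arr=[6 10 12] head=1 tail=1 count=3
After op 5 (write(3)): arr=[6 3 12] head=2 tail=2 count=3
After op 6 (read()): arr=[6 3 12] head=0 tail=2 count=2
After op 7 (read()): arr=[6 3 12] head=1 tail=2 count=1
After op 8 (read()): arr=[6 3 12] head=2 tail=2 count=0
After op 9 (write(15)): arr=[6 3 15] head=2 tail=0 count=1

Answer: 4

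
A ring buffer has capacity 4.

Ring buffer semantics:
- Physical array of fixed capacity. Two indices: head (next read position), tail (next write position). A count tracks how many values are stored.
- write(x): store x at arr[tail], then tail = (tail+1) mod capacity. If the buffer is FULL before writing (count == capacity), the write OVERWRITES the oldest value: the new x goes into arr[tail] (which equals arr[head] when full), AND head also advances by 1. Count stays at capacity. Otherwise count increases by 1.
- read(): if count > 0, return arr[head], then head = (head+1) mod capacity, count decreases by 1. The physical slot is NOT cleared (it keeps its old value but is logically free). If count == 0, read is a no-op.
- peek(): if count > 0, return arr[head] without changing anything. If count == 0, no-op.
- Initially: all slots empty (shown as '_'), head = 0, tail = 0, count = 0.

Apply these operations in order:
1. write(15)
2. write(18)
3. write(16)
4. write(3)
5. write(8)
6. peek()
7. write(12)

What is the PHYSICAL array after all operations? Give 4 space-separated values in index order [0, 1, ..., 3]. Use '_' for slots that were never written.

After op 1 (write(15)): arr=[15 _ _ _] head=0 tail=1 count=1
After op 2 (write(18)): arr=[15 18 _ _] head=0 tail=2 count=2
After op 3 (write(16)): arr=[15 18 16 _] head=0 tail=3 count=3
After op 4 (write(3)): arr=[15 18 16 3] head=0 tail=0 count=4
After op 5 (write(8)): arr=[8 18 16 3] head=1 tail=1 count=4
After op 6 (peek()): arr=[8 18 16 3] head=1 tail=1 count=4
After op 7 (write(12)): arr=[8 12 16 3] head=2 tail=2 count=4

Answer: 8 12 16 3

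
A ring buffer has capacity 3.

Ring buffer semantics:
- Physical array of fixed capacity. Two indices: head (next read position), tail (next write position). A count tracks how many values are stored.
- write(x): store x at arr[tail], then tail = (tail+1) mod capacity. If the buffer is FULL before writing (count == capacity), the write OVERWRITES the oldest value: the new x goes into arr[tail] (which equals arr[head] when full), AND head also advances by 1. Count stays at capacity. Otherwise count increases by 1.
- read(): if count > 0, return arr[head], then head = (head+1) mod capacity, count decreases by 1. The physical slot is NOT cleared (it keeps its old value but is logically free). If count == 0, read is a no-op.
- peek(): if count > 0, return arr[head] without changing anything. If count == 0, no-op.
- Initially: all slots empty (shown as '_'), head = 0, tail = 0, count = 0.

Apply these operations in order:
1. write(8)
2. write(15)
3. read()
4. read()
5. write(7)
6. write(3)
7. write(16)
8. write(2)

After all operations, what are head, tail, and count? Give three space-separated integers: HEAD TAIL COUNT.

Answer: 0 0 3

Derivation:
After op 1 (write(8)): arr=[8 _ _] head=0 tail=1 count=1
After op 2 (write(15)): arr=[8 15 _] head=0 tail=2 count=2
After op 3 (read()): arr=[8 15 _] head=1 tail=2 count=1
After op 4 (read()): arr=[8 15 _] head=2 tail=2 count=0
After op 5 (write(7)): arr=[8 15 7] head=2 tail=0 count=1
After op 6 (write(3)): arr=[3 15 7] head=2 tail=1 count=2
After op 7 (write(16)): arr=[3 16 7] head=2 tail=2 count=3
After op 8 (write(2)): arr=[3 16 2] head=0 tail=0 count=3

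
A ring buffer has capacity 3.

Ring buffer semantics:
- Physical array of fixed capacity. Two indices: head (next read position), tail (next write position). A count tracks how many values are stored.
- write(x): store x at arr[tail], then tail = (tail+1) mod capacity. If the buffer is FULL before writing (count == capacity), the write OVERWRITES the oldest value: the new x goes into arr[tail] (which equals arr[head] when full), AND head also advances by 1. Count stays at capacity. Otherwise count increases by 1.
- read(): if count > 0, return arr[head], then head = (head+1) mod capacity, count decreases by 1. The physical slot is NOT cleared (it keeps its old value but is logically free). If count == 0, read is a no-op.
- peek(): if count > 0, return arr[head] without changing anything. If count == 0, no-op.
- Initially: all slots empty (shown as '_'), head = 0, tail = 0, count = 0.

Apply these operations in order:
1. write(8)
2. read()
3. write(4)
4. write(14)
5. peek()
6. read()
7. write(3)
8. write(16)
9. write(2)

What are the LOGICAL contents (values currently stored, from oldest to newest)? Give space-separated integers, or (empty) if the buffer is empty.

After op 1 (write(8)): arr=[8 _ _] head=0 tail=1 count=1
After op 2 (read()): arr=[8 _ _] head=1 tail=1 count=0
After op 3 (write(4)): arr=[8 4 _] head=1 tail=2 count=1
After op 4 (write(14)): arr=[8 4 14] head=1 tail=0 count=2
After op 5 (peek()): arr=[8 4 14] head=1 tail=0 count=2
After op 6 (read()): arr=[8 4 14] head=2 tail=0 count=1
After op 7 (write(3)): arr=[3 4 14] head=2 tail=1 count=2
After op 8 (write(16)): arr=[3 16 14] head=2 tail=2 count=3
After op 9 (write(2)): arr=[3 16 2] head=0 tail=0 count=3

Answer: 3 16 2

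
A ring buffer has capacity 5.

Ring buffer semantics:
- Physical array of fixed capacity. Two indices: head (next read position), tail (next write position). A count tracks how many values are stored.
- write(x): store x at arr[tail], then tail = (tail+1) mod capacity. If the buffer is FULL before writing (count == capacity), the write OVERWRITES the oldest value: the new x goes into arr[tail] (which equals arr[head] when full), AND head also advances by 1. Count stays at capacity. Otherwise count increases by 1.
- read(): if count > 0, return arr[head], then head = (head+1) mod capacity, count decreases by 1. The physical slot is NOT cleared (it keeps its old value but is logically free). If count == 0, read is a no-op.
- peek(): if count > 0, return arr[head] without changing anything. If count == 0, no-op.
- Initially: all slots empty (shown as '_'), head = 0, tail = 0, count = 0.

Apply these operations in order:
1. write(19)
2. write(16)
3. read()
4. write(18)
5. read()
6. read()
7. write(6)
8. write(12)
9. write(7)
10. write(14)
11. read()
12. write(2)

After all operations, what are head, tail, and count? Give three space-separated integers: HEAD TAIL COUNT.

Answer: 4 3 4

Derivation:
After op 1 (write(19)): arr=[19 _ _ _ _] head=0 tail=1 count=1
After op 2 (write(16)): arr=[19 16 _ _ _] head=0 tail=2 count=2
After op 3 (read()): arr=[19 16 _ _ _] head=1 tail=2 count=1
After op 4 (write(18)): arr=[19 16 18 _ _] head=1 tail=3 count=2
After op 5 (read()): arr=[19 16 18 _ _] head=2 tail=3 count=1
After op 6 (read()): arr=[19 16 18 _ _] head=3 tail=3 count=0
After op 7 (write(6)): arr=[19 16 18 6 _] head=3 tail=4 count=1
After op 8 (write(12)): arr=[19 16 18 6 12] head=3 tail=0 count=2
After op 9 (write(7)): arr=[7 16 18 6 12] head=3 tail=1 count=3
After op 10 (write(14)): arr=[7 14 18 6 12] head=3 tail=2 count=4
After op 11 (read()): arr=[7 14 18 6 12] head=4 tail=2 count=3
After op 12 (write(2)): arr=[7 14 2 6 12] head=4 tail=3 count=4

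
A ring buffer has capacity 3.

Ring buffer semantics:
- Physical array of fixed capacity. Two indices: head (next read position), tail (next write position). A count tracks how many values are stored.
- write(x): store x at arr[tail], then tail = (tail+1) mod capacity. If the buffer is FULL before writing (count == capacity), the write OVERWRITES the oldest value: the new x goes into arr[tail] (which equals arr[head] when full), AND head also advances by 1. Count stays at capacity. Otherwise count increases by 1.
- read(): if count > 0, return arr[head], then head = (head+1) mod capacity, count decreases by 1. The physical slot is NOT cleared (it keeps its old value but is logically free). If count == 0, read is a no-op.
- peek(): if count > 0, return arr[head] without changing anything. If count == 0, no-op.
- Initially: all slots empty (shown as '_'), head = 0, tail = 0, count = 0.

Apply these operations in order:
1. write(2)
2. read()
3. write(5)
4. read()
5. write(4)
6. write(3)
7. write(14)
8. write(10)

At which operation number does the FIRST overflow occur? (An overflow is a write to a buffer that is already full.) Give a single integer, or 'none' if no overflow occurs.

After op 1 (write(2)): arr=[2 _ _] head=0 tail=1 count=1
After op 2 (read()): arr=[2 _ _] head=1 tail=1 count=0
After op 3 (write(5)): arr=[2 5 _] head=1 tail=2 count=1
After op 4 (read()): arr=[2 5 _] head=2 tail=2 count=0
After op 5 (write(4)): arr=[2 5 4] head=2 tail=0 count=1
After op 6 (write(3)): arr=[3 5 4] head=2 tail=1 count=2
After op 7 (write(14)): arr=[3 14 4] head=2 tail=2 count=3
After op 8 (write(10)): arr=[3 14 10] head=0 tail=0 count=3

Answer: 8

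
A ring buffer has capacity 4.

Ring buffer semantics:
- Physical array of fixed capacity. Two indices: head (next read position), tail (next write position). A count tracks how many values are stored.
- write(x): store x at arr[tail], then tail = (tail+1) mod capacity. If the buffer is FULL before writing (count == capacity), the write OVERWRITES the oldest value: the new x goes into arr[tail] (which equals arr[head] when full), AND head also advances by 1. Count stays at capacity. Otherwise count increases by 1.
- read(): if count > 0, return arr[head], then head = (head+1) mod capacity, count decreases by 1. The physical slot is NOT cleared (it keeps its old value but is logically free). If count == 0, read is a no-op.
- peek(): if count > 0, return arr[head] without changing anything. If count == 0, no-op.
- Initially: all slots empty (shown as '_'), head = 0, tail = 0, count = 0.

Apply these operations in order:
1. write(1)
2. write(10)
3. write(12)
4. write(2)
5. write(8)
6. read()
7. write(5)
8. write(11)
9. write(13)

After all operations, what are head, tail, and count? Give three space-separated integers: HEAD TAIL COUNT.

Answer: 0 0 4

Derivation:
After op 1 (write(1)): arr=[1 _ _ _] head=0 tail=1 count=1
After op 2 (write(10)): arr=[1 10 _ _] head=0 tail=2 count=2
After op 3 (write(12)): arr=[1 10 12 _] head=0 tail=3 count=3
After op 4 (write(2)): arr=[1 10 12 2] head=0 tail=0 count=4
After op 5 (write(8)): arr=[8 10 12 2] head=1 tail=1 count=4
After op 6 (read()): arr=[8 10 12 2] head=2 tail=1 count=3
After op 7 (write(5)): arr=[8 5 12 2] head=2 tail=2 count=4
After op 8 (write(11)): arr=[8 5 11 2] head=3 tail=3 count=4
After op 9 (write(13)): arr=[8 5 11 13] head=0 tail=0 count=4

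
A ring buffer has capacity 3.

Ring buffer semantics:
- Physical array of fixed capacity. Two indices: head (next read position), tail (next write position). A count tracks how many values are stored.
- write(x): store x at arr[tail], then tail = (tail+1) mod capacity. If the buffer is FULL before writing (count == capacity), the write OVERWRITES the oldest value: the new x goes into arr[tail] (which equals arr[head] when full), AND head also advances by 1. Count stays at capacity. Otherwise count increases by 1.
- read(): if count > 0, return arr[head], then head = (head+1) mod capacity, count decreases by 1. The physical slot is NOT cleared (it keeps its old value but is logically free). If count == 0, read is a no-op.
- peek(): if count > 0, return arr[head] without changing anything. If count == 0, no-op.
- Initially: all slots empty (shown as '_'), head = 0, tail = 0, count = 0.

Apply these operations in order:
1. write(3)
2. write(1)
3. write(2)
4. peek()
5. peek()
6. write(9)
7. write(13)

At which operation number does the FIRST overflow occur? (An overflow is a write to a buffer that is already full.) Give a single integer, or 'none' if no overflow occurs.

Answer: 6

Derivation:
After op 1 (write(3)): arr=[3 _ _] head=0 tail=1 count=1
After op 2 (write(1)): arr=[3 1 _] head=0 tail=2 count=2
After op 3 (write(2)): arr=[3 1 2] head=0 tail=0 count=3
After op 4 (peek()): arr=[3 1 2] head=0 tail=0 count=3
After op 5 (peek()): arr=[3 1 2] head=0 tail=0 count=3
After op 6 (write(9)): arr=[9 1 2] head=1 tail=1 count=3
After op 7 (write(13)): arr=[9 13 2] head=2 tail=2 count=3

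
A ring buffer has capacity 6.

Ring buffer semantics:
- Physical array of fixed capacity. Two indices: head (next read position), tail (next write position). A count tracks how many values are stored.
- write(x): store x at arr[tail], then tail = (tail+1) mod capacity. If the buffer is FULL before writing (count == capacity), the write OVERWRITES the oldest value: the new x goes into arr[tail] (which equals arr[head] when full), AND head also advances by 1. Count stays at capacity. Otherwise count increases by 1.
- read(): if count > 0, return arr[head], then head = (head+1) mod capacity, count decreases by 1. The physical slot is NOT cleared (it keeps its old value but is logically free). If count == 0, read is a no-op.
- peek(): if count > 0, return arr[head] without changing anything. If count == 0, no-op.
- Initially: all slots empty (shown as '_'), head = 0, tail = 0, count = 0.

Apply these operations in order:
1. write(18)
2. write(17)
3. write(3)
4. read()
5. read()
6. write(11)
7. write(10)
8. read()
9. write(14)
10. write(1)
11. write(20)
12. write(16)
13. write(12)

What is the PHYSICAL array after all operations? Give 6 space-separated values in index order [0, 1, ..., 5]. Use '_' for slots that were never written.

After op 1 (write(18)): arr=[18 _ _ _ _ _] head=0 tail=1 count=1
After op 2 (write(17)): arr=[18 17 _ _ _ _] head=0 tail=2 count=2
After op 3 (write(3)): arr=[18 17 3 _ _ _] head=0 tail=3 count=3
After op 4 (read()): arr=[18 17 3 _ _ _] head=1 tail=3 count=2
After op 5 (read()): arr=[18 17 3 _ _ _] head=2 tail=3 count=1
After op 6 (write(11)): arr=[18 17 3 11 _ _] head=2 tail=4 count=2
After op 7 (write(10)): arr=[18 17 3 11 10 _] head=2 tail=5 count=3
After op 8 (read()): arr=[18 17 3 11 10 _] head=3 tail=5 count=2
After op 9 (write(14)): arr=[18 17 3 11 10 14] head=3 tail=0 count=3
After op 10 (write(1)): arr=[1 17 3 11 10 14] head=3 tail=1 count=4
After op 11 (write(20)): arr=[1 20 3 11 10 14] head=3 tail=2 count=5
After op 12 (write(16)): arr=[1 20 16 11 10 14] head=3 tail=3 count=6
After op 13 (write(12)): arr=[1 20 16 12 10 14] head=4 tail=4 count=6

Answer: 1 20 16 12 10 14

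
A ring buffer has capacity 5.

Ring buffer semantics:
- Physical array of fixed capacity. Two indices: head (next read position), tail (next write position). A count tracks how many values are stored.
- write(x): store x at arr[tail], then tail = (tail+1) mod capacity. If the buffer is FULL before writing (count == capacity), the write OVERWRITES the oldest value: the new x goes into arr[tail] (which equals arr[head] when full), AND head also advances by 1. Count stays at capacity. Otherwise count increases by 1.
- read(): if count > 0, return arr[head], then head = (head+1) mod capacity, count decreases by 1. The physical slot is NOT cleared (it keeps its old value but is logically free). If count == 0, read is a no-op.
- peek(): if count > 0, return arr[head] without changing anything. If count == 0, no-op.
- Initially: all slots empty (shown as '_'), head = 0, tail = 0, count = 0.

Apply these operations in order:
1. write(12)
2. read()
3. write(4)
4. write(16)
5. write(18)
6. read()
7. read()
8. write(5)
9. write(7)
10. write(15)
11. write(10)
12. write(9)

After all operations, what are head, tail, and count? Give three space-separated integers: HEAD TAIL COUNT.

Answer: 4 4 5

Derivation:
After op 1 (write(12)): arr=[12 _ _ _ _] head=0 tail=1 count=1
After op 2 (read()): arr=[12 _ _ _ _] head=1 tail=1 count=0
After op 3 (write(4)): arr=[12 4 _ _ _] head=1 tail=2 count=1
After op 4 (write(16)): arr=[12 4 16 _ _] head=1 tail=3 count=2
After op 5 (write(18)): arr=[12 4 16 18 _] head=1 tail=4 count=3
After op 6 (read()): arr=[12 4 16 18 _] head=2 tail=4 count=2
After op 7 (read()): arr=[12 4 16 18 _] head=3 tail=4 count=1
After op 8 (write(5)): arr=[12 4 16 18 5] head=3 tail=0 count=2
After op 9 (write(7)): arr=[7 4 16 18 5] head=3 tail=1 count=3
After op 10 (write(15)): arr=[7 15 16 18 5] head=3 tail=2 count=4
After op 11 (write(10)): arr=[7 15 10 18 5] head=3 tail=3 count=5
After op 12 (write(9)): arr=[7 15 10 9 5] head=4 tail=4 count=5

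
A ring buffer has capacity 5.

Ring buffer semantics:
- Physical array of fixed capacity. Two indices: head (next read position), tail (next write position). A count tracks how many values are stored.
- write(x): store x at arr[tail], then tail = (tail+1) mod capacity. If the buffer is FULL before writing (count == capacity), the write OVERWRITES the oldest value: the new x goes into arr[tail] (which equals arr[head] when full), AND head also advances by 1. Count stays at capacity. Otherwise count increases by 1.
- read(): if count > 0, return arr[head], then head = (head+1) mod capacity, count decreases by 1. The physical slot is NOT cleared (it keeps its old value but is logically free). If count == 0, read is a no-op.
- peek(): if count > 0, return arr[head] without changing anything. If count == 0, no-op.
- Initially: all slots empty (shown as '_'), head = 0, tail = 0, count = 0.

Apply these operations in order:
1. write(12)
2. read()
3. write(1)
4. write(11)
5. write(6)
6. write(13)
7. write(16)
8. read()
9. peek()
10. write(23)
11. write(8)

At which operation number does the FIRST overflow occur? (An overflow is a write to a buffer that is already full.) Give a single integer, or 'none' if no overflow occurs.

After op 1 (write(12)): arr=[12 _ _ _ _] head=0 tail=1 count=1
After op 2 (read()): arr=[12 _ _ _ _] head=1 tail=1 count=0
After op 3 (write(1)): arr=[12 1 _ _ _] head=1 tail=2 count=1
After op 4 (write(11)): arr=[12 1 11 _ _] head=1 tail=3 count=2
After op 5 (write(6)): arr=[12 1 11 6 _] head=1 tail=4 count=3
After op 6 (write(13)): arr=[12 1 11 6 13] head=1 tail=0 count=4
After op 7 (write(16)): arr=[16 1 11 6 13] head=1 tail=1 count=5
After op 8 (read()): arr=[16 1 11 6 13] head=2 tail=1 count=4
After op 9 (peek()): arr=[16 1 11 6 13] head=2 tail=1 count=4
After op 10 (write(23)): arr=[16 23 11 6 13] head=2 tail=2 count=5
After op 11 (write(8)): arr=[16 23 8 6 13] head=3 tail=3 count=5

Answer: 11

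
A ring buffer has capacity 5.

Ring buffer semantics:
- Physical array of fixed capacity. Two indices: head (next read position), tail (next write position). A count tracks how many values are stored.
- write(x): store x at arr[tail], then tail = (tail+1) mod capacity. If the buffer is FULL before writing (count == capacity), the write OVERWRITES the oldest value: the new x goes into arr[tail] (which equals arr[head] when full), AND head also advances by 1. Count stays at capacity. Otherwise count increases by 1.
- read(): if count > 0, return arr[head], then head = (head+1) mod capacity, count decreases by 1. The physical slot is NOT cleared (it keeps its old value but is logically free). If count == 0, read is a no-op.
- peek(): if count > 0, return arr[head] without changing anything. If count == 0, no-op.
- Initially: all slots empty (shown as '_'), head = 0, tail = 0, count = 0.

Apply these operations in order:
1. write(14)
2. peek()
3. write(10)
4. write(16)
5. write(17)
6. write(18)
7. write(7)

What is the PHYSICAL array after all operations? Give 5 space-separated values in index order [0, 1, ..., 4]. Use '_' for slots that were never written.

After op 1 (write(14)): arr=[14 _ _ _ _] head=0 tail=1 count=1
After op 2 (peek()): arr=[14 _ _ _ _] head=0 tail=1 count=1
After op 3 (write(10)): arr=[14 10 _ _ _] head=0 tail=2 count=2
After op 4 (write(16)): arr=[14 10 16 _ _] head=0 tail=3 count=3
After op 5 (write(17)): arr=[14 10 16 17 _] head=0 tail=4 count=4
After op 6 (write(18)): arr=[14 10 16 17 18] head=0 tail=0 count=5
After op 7 (write(7)): arr=[7 10 16 17 18] head=1 tail=1 count=5

Answer: 7 10 16 17 18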